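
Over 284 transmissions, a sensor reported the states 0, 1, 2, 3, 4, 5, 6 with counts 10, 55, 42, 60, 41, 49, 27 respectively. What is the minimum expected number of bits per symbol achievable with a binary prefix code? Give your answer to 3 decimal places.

Probabilities are the counts divided by 284.
Repeatedly combine the two least-probable nodes; the expected code length is the sum of the merged weights.
merge 5/142 + 27/284 → 37/284
merge 37/284 + 41/284 → 39/142
merge 21/142 + 49/284 → 91/284
merge 55/284 + 15/71 → 115/284
merge 39/142 + 91/284 → 169/284
merge 115/284 + 169/284 → 1
L = 37/284 + 39/142 + 91/284 + 115/284 + 169/284 + 1 = 387/142 ≈ 2.725 bits/symbol.

2.725 bits/symbol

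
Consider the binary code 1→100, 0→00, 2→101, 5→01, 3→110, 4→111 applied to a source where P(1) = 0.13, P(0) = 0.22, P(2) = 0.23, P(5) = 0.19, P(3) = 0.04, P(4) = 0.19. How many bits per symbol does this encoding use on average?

L̄ = Σ pᵢ·ℓᵢ = 0.13·3 + 0.22·2 + 0.23·3 + 0.19·2 + 0.04·3 + 0.19·3 = 2.59 bits/symbol.

2.59 bits/symbol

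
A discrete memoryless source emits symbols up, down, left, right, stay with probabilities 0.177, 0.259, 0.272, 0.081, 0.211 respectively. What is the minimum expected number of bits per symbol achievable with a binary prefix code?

2.258 bits/symbol

Repeatedly combine the two least-probable nodes; the expected code length is the sum of the merged weights.
merge 81/1000 + 177/1000 → 129/500
merge 211/1000 + 129/500 → 469/1000
merge 259/1000 + 34/125 → 531/1000
merge 469/1000 + 531/1000 → 1
L = 129/500 + 469/1000 + 531/1000 + 1 = 1129/500 = 2.258 bits/symbol.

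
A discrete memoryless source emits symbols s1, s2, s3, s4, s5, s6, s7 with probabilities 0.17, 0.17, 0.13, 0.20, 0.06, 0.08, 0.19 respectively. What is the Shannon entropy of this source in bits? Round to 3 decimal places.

H = −Σ pᵢ log₂ pᵢ.
−0.17·log₂(0.17) = 0.4346
−0.17·log₂(0.17) = 0.4346
−0.13·log₂(0.13) = 0.3826
−0.20·log₂(0.20) = 0.4644
−0.06·log₂(0.06) = 0.2435
−0.08·log₂(0.08) = 0.2915
−0.19·log₂(0.19) = 0.4552
Sum ≈ 2.7065 → 2.706 bits.

2.706 bits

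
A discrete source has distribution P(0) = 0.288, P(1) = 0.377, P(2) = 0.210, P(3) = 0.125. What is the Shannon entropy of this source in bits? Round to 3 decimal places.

H = −Σ pᵢ log₂ pᵢ.
−0.288·log₂(0.288) = 0.5172
−0.377·log₂(0.377) = 0.5306
−0.210·log₂(0.210) = 0.4728
−0.125·log₂(0.125) = 0.3750
Sum ≈ 1.8956 → 1.896 bits.

1.896 bits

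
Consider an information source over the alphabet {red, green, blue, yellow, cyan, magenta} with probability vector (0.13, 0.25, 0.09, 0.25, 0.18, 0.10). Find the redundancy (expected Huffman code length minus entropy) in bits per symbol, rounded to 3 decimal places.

Entropy H = −Σ p log₂ p ≈ 2.4728 bits.
Huffman merges: 9/100+1/10→19/100; 13/100+9/50→31/100; 19/100+1/4→11/25; 1/4+31/100→14/25; 11/25+14/25→1. L = 5/2 ≈ 2.5000.
L − H = 2.5000 − 2.4728 = 0.027 bits.

0.027 bits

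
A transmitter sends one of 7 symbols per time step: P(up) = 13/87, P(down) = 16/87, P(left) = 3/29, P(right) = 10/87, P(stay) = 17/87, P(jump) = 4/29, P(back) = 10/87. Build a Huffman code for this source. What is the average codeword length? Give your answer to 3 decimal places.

Repeatedly combine the two least-probable nodes; the expected code length is the sum of the merged weights.
merge 3/29 + 10/87 → 19/87
merge 10/87 + 4/29 → 22/87
merge 13/87 + 16/87 → 1/3
merge 17/87 + 19/87 → 12/29
merge 22/87 + 1/3 → 17/29
merge 12/29 + 17/29 → 1
L = 19/87 + 22/87 + 1/3 + 12/29 + 17/29 + 1 = 244/87 ≈ 2.805 bits/symbol.

2.805 bits/symbol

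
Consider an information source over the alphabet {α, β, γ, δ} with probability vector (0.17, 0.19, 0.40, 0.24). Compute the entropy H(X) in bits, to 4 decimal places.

H = −Σ pᵢ log₂ pᵢ.
−0.17·log₂(0.17) = 0.4346
−0.19·log₂(0.19) = 0.4552
−0.40·log₂(0.40) = 0.5288
−0.24·log₂(0.24) = 0.4941
Sum ≈ 1.9127 → 1.9127 bits.

1.9127 bits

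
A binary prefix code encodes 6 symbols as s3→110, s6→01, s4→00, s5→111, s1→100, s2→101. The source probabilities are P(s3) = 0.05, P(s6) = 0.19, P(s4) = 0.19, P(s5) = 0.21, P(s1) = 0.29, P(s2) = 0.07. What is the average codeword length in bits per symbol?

L̄ = Σ pᵢ·ℓᵢ = 0.05·3 + 0.19·2 + 0.19·2 + 0.21·3 + 0.29·3 + 0.07·3 = 2.62 bits/symbol.

2.62 bits/symbol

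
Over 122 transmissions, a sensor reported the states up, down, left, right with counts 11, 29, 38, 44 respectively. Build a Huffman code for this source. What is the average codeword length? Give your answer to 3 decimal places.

1.967 bits/symbol

Probabilities are the counts divided by 122.
Repeatedly combine the two least-probable nodes; the expected code length is the sum of the merged weights.
merge 11/122 + 29/122 → 20/61
merge 19/61 + 20/61 → 39/61
merge 22/61 + 39/61 → 1
L = 20/61 + 39/61 + 1 = 120/61 ≈ 1.967 bits/symbol.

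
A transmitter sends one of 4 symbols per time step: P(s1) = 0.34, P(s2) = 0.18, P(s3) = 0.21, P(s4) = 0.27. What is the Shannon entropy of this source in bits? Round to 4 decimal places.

1.9573 bits

H = −Σ pᵢ log₂ pᵢ.
−0.34·log₂(0.34) = 0.5292
−0.18·log₂(0.18) = 0.4453
−0.21·log₂(0.21) = 0.4728
−0.27·log₂(0.27) = 0.5100
Sum ≈ 1.9573 → 1.9573 bits.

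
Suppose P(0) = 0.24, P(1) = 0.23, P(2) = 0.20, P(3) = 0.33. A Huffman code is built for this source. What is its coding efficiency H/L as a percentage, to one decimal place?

Entropy H = −Σ p log₂ p ≈ 1.9740 bits.
Huffman merges: 1/5+23/100→43/100; 6/25+33/100→57/100; 43/100+57/100→1. L = 2 ≈ 2.0000.
Efficiency = H/L = 1.9740/2.0000 = 98.7%.

98.7%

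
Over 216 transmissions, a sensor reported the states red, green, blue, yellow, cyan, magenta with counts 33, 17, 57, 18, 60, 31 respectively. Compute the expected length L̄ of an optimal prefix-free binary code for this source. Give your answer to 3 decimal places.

2.458 bits/symbol

Probabilities are the counts divided by 216.
Repeatedly combine the two least-probable nodes; the expected code length is the sum of the merged weights.
merge 17/216 + 1/12 → 35/216
merge 31/216 + 11/72 → 8/27
merge 35/216 + 19/72 → 23/54
merge 5/18 + 8/27 → 31/54
merge 23/54 + 31/54 → 1
L = 35/216 + 8/27 + 23/54 + 31/54 + 1 = 59/24 ≈ 2.458 bits/symbol.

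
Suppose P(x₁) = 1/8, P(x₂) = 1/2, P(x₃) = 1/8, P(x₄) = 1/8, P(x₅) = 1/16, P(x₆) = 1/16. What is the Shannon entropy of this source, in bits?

Each probability is a power of 1/2, so log₂(1/p) is an integer.
H = Σ p·log₂(1/p) = 1/8·3 + 1/2·1 + 1/8·3 + 1/8·3 + 1/16·4 + 1/16·4 = 2.125 bits.

2.125 bits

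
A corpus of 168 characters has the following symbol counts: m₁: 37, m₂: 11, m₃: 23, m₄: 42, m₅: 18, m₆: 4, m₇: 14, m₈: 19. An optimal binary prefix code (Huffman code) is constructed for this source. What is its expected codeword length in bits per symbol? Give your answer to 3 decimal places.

2.792 bits/symbol

Probabilities are the counts divided by 168.
Repeatedly combine the two least-probable nodes; the expected code length is the sum of the merged weights.
merge 1/42 + 11/168 → 5/56
merge 1/12 + 5/56 → 29/168
merge 3/28 + 19/168 → 37/168
merge 23/168 + 29/168 → 13/42
merge 37/168 + 37/168 → 37/84
merge 1/4 + 13/42 → 47/84
merge 37/84 + 47/84 → 1
L = 5/56 + 29/168 + 37/168 + 13/42 + 37/84 + 47/84 + 1 = 67/24 ≈ 2.792 bits/symbol.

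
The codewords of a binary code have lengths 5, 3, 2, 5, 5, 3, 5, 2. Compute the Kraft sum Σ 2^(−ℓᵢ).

With common denominator 2^5 = 32: Σ 2^(−ℓᵢ) = 1/32 + 4/32 + 8/32 + 1/32 + 1/32 + 4/32 + 1/32 + 8/32 = 28/32 = 0.875.

0.875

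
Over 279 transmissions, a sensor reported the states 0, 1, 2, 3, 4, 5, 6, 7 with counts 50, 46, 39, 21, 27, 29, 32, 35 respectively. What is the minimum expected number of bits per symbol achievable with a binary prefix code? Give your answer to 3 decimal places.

Probabilities are the counts divided by 279.
Repeatedly combine the two least-probable nodes; the expected code length is the sum of the merged weights.
merge 7/93 + 3/31 → 16/93
merge 29/279 + 32/279 → 61/279
merge 35/279 + 13/93 → 74/279
merge 46/279 + 16/93 → 94/279
merge 50/279 + 61/279 → 37/93
merge 74/279 + 94/279 → 56/93
merge 37/93 + 56/93 → 1
L = 16/93 + 61/279 + 74/279 + 94/279 + 37/93 + 56/93 + 1 = 835/279 ≈ 2.993 bits/symbol.

2.993 bits/symbol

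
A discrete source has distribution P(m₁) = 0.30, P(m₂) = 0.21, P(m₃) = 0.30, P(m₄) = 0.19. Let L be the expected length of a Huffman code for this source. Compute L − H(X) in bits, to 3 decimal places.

0.030 bits

Entropy H = −Σ p log₂ p ≈ 1.9702 bits.
Huffman merges: 19/100+21/100→2/5; 3/10+3/10→3/5; 2/5+3/5→1. L = 2 ≈ 2.0000.
L − H = 2.0000 − 1.9702 = 0.030 bits.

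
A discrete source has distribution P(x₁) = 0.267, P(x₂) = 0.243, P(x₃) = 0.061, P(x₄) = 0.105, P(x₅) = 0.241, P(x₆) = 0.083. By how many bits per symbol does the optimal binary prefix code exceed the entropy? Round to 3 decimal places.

Entropy H = −Σ p log₂ p ≈ 2.3849 bits.
Huffman merges: 61/1000+83/1000→18/125; 21/200+18/125→249/1000; 241/1000+243/1000→121/250; 249/1000+267/1000→129/250; 121/250+129/250→1. L = 2393/1000 ≈ 2.3930.
L − H = 2.3930 − 2.3849 = 0.008 bits.

0.008 bits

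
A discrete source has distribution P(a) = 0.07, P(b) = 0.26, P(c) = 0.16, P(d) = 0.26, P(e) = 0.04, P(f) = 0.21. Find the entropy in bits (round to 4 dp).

H = −Σ pᵢ log₂ pᵢ.
−0.07·log₂(0.07) = 0.2686
−0.26·log₂(0.26) = 0.5053
−0.16·log₂(0.16) = 0.4230
−0.26·log₂(0.26) = 0.5053
−0.04·log₂(0.04) = 0.1858
−0.21·log₂(0.21) = 0.4728
Sum ≈ 2.3607 → 2.3607 bits.

2.3607 bits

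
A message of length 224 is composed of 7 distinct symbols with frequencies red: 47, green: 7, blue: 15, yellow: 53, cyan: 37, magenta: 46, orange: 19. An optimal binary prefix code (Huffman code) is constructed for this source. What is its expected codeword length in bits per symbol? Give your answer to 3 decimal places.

Probabilities are the counts divided by 224.
Repeatedly combine the two least-probable nodes; the expected code length is the sum of the merged weights.
merge 1/32 + 15/224 → 11/112
merge 19/224 + 11/112 → 41/224
merge 37/224 + 41/224 → 39/112
merge 23/112 + 47/224 → 93/224
merge 53/224 + 39/112 → 131/224
merge 93/224 + 131/224 → 1
L = 11/112 + 41/224 + 39/112 + 93/224 + 131/224 + 1 = 589/224 ≈ 2.629 bits/symbol.

2.629 bits/symbol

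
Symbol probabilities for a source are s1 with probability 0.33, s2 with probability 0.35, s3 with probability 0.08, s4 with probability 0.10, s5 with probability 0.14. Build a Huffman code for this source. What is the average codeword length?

Repeatedly combine the two least-probable nodes; the expected code length is the sum of the merged weights.
merge 2/25 + 1/10 → 9/50
merge 7/50 + 9/50 → 8/25
merge 8/25 + 33/100 → 13/20
merge 7/20 + 13/20 → 1
L = 9/50 + 8/25 + 13/20 + 1 = 43/20 = 2.15 bits/symbol.

2.15 bits/symbol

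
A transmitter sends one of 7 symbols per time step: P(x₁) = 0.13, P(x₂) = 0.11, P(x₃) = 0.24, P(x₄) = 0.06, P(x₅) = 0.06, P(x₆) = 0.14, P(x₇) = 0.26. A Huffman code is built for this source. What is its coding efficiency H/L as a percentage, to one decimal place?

99.9%

Entropy H = −Σ p log₂ p ≈ 2.6165 bits.
Huffman merges: 3/50+3/50→3/25; 11/100+3/25→23/100; 13/100+7/50→27/100; 23/100+6/25→47/100; 13/50+27/100→53/100; 47/100+53/100→1. L = 131/50 ≈ 2.6200.
Efficiency = H/L = 2.6165/2.6200 = 99.9%.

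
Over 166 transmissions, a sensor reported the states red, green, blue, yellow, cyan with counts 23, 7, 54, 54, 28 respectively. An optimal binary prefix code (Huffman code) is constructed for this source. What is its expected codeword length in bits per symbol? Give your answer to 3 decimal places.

Probabilities are the counts divided by 166.
Repeatedly combine the two least-probable nodes; the expected code length is the sum of the merged weights.
merge 7/166 + 23/166 → 15/83
merge 14/83 + 15/83 → 29/83
merge 27/83 + 27/83 → 54/83
merge 29/83 + 54/83 → 1
L = 15/83 + 29/83 + 54/83 + 1 = 181/83 ≈ 2.181 bits/symbol.

2.181 bits/symbol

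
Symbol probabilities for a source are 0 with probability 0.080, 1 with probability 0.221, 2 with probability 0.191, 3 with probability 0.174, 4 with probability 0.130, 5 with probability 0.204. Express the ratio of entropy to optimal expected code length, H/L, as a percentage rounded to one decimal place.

97.8%

Entropy H = −Σ p log₂ p ≈ 2.5185 bits.
Huffman merges: 2/25+13/100→21/100; 87/500+191/1000→73/200; 51/250+21/100→207/500; 221/1000+73/200→293/500; 207/500+293/500→1. L = 103/40 ≈ 2.5750.
Efficiency = H/L = 2.5185/2.5750 = 97.8%.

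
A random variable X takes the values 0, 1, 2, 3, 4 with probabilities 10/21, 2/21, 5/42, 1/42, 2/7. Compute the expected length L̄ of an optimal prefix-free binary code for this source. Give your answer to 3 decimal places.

1.881 bits/symbol

Repeatedly combine the two least-probable nodes; the expected code length is the sum of the merged weights.
merge 1/42 + 2/21 → 5/42
merge 5/42 + 5/42 → 5/21
merge 5/21 + 2/7 → 11/21
merge 10/21 + 11/21 → 1
L = 5/42 + 5/21 + 11/21 + 1 = 79/42 ≈ 1.881 bits/symbol.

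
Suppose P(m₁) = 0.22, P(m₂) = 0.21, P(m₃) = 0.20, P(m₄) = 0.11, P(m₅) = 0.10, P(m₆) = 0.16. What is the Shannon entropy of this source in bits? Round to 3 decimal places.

2.523 bits

H = −Σ pᵢ log₂ pᵢ.
−0.22·log₂(0.22) = 0.4806
−0.21·log₂(0.21) = 0.4728
−0.20·log₂(0.20) = 0.4644
−0.11·log₂(0.11) = 0.3503
−0.10·log₂(0.10) = 0.3322
−0.16·log₂(0.16) = 0.4230
Sum ≈ 2.5233 → 2.523 bits.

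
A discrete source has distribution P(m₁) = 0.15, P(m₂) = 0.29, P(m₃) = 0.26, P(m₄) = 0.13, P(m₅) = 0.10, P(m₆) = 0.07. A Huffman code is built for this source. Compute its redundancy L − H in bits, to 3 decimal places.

0.033 bits

Entropy H = −Σ p log₂ p ≈ 2.4171 bits.
Huffman merges: 7/100+1/10→17/100; 13/100+3/20→7/25; 17/100+13/50→43/100; 7/25+29/100→57/100; 43/100+57/100→1. L = 49/20 ≈ 2.4500.
L − H = 2.4500 − 2.4171 = 0.033 bits.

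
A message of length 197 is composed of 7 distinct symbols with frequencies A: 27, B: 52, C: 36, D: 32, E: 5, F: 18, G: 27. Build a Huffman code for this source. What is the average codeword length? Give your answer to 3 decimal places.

Probabilities are the counts divided by 197.
Repeatedly combine the two least-probable nodes; the expected code length is the sum of the merged weights.
merge 5/197 + 18/197 → 23/197
merge 23/197 + 27/197 → 50/197
merge 27/197 + 32/197 → 59/197
merge 36/197 + 50/197 → 86/197
merge 52/197 + 59/197 → 111/197
merge 86/197 + 111/197 → 1
L = 23/197 + 50/197 + 59/197 + 86/197 + 111/197 + 1 = 526/197 ≈ 2.670 bits/symbol.

2.670 bits/symbol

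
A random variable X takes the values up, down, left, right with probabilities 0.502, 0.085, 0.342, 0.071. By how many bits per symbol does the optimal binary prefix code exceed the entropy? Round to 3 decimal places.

Entropy H = −Σ p log₂ p ≈ 1.6017 bits.
Huffman merges: 71/1000+17/200→39/250; 39/250+171/500→249/500; 249/500+251/500→1. L = 827/500 ≈ 1.6540.
L − H = 1.6540 − 1.6017 = 0.052 bits.

0.052 bits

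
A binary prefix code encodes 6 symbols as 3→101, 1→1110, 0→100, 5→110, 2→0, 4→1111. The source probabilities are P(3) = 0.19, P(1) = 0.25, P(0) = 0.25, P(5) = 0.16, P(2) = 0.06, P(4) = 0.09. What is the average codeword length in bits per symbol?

3.22 bits/symbol

L̄ = Σ pᵢ·ℓᵢ = 0.19·3 + 0.25·4 + 0.25·3 + 0.16·3 + 0.06·1 + 0.09·4 = 3.22 bits/symbol.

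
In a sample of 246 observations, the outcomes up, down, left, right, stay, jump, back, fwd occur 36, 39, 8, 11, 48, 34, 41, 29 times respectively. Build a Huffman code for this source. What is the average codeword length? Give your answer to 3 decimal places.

Probabilities are the counts divided by 246.
Repeatedly combine the two least-probable nodes; the expected code length is the sum of the merged weights.
merge 4/123 + 11/246 → 19/246
merge 19/246 + 29/246 → 8/41
merge 17/123 + 6/41 → 35/123
merge 13/82 + 1/6 → 40/123
merge 8/41 + 8/41 → 16/41
merge 35/123 + 40/123 → 25/41
merge 16/41 + 25/41 → 1
L = 19/246 + 8/41 + 35/123 + 40/123 + 16/41 + 25/41 + 1 = 709/246 ≈ 2.882 bits/symbol.

2.882 bits/symbol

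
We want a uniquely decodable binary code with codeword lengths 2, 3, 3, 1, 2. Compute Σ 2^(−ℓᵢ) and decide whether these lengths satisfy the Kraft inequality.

With common denominator 2^3 = 8: Σ 2^(−ℓᵢ) = 2/8 + 1/8 + 1/8 + 4/8 + 2/8 = 10/8 = 1.25.
Kraft's inequality requires Σ ≤ 1; here Σ = 1.25 > 1, so no such prefix code exists.

1.25; no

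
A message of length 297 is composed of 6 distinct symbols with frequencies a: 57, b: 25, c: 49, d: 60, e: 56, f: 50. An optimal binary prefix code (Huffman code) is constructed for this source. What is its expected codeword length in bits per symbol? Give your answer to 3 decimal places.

Probabilities are the counts divided by 297.
Repeatedly combine the two least-probable nodes; the expected code length is the sum of the merged weights.
merge 25/297 + 49/297 → 74/297
merge 50/297 + 56/297 → 106/297
merge 19/99 + 20/99 → 13/33
merge 74/297 + 106/297 → 20/33
merge 13/33 + 20/33 → 1
L = 74/297 + 106/297 + 13/33 + 20/33 + 1 = 86/33 ≈ 2.606 bits/symbol.

2.606 bits/symbol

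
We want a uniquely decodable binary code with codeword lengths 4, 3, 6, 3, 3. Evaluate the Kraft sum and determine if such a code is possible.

With common denominator 2^6 = 64: Σ 2^(−ℓᵢ) = 4/64 + 8/64 + 1/64 + 8/64 + 8/64 = 29/64 = 0.453125.
Kraft's inequality requires Σ ≤ 1; here Σ = 0.453125 ≤ 1, so such a prefix code exists.

0.453125; yes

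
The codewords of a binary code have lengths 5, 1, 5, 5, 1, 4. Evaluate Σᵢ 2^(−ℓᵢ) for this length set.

1.15625

With common denominator 2^5 = 32: Σ 2^(−ℓᵢ) = 1/32 + 16/32 + 1/32 + 1/32 + 16/32 + 2/32 = 37/32 = 1.15625.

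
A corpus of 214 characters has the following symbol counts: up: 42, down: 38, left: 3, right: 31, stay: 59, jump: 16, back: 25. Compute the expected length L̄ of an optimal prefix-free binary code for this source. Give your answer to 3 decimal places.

2.617 bits/symbol

Probabilities are the counts divided by 214.
Repeatedly combine the two least-probable nodes; the expected code length is the sum of the merged weights.
merge 3/214 + 8/107 → 19/214
merge 19/214 + 25/214 → 22/107
merge 31/214 + 19/107 → 69/214
merge 21/107 + 22/107 → 43/107
merge 59/214 + 69/214 → 64/107
merge 43/107 + 64/107 → 1
L = 19/214 + 22/107 + 69/214 + 43/107 + 64/107 + 1 = 280/107 ≈ 2.617 bits/symbol.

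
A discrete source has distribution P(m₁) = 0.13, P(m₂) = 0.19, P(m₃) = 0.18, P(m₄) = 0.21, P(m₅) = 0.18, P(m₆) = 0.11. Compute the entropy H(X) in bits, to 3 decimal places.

H = −Σ pᵢ log₂ pᵢ.
−0.13·log₂(0.13) = 0.3826
−0.19·log₂(0.19) = 0.4552
−0.18·log₂(0.18) = 0.4453
−0.21·log₂(0.21) = 0.4728
−0.18·log₂(0.18) = 0.4453
−0.11·log₂(0.11) = 0.3503
Sum ≈ 2.5516 → 2.552 bits.

2.552 bits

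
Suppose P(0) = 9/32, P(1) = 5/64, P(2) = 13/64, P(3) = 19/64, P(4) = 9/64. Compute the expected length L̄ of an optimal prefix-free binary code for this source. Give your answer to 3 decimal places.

2.219 bits/symbol

Repeatedly combine the two least-probable nodes; the expected code length is the sum of the merged weights.
merge 5/64 + 9/64 → 7/32
merge 13/64 + 7/32 → 27/64
merge 9/32 + 19/64 → 37/64
merge 27/64 + 37/64 → 1
L = 7/32 + 27/64 + 37/64 + 1 = 71/32 ≈ 2.219 bits/symbol.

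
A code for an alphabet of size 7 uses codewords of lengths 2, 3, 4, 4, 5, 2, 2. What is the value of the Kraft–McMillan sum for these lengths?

1.03125

With common denominator 2^5 = 32: Σ 2^(−ℓᵢ) = 8/32 + 4/32 + 2/32 + 2/32 + 1/32 + 8/32 + 8/32 = 33/32 = 1.03125.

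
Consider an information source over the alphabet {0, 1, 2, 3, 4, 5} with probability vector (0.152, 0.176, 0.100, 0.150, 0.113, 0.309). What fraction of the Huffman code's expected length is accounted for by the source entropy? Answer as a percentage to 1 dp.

Entropy H = −Σ p log₂ p ≈ 2.4760 bits.
Huffman merges: 1/10+113/1000→213/1000; 3/20+19/125→151/500; 22/125+213/1000→389/1000; 151/500+309/1000→611/1000; 389/1000+611/1000→1. L = 503/200 ≈ 2.5150.
Efficiency = H/L = 2.4760/2.5150 = 98.4%.

98.4%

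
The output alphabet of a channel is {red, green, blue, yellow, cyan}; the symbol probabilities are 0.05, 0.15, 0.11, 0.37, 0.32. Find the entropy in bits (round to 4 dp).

H = −Σ pᵢ log₂ pᵢ.
−0.05·log₂(0.05) = 0.2161
−0.15·log₂(0.15) = 0.4105
−0.11·log₂(0.11) = 0.3503
−0.37·log₂(0.37) = 0.5307
−0.32·log₂(0.32) = 0.5260
Sum ≈ 2.0337 → 2.0337 bits.

2.0337 bits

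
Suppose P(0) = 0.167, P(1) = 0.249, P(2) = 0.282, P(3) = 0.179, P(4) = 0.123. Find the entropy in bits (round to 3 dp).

2.262 bits

H = −Σ pᵢ log₂ pᵢ.
−0.167·log₂(0.167) = 0.4312
−0.249·log₂(0.249) = 0.4994
−0.282·log₂(0.282) = 0.5150
−0.179·log₂(0.179) = 0.4443
−0.123·log₂(0.123) = 0.3719
Sum ≈ 2.2618 → 2.262 bits.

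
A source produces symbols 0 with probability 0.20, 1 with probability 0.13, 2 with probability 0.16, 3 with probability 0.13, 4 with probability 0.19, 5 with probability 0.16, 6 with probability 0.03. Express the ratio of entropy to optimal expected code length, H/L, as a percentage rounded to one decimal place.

Entropy H = −Σ p log₂ p ≈ 2.6827 bits.
Huffman merges: 3/100+13/100→4/25; 13/100+4/25→29/100; 4/25+4/25→8/25; 19/100+1/5→39/100; 29/100+8/25→61/100; 39/100+61/100→1. L = 277/100 ≈ 2.7700.
Efficiency = H/L = 2.6827/2.7700 = 96.8%.

96.8%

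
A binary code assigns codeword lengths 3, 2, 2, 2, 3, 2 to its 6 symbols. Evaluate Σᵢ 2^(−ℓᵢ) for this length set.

With common denominator 2^3 = 8: Σ 2^(−ℓᵢ) = 1/8 + 2/8 + 2/8 + 2/8 + 1/8 + 2/8 = 10/8 = 1.25.

1.25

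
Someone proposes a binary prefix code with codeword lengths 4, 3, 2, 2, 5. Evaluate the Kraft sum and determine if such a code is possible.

0.71875; yes

With common denominator 2^5 = 32: Σ 2^(−ℓᵢ) = 2/32 + 4/32 + 8/32 + 8/32 + 1/32 = 23/32 = 0.71875.
Kraft's inequality requires Σ ≤ 1; here Σ = 0.71875 ≤ 1, so such a prefix code exists.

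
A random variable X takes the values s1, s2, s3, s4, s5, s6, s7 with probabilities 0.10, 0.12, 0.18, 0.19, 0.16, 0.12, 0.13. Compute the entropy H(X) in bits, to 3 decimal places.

2.773 bits

H = −Σ pᵢ log₂ pᵢ.
−0.10·log₂(0.10) = 0.3322
−0.12·log₂(0.12) = 0.3671
−0.18·log₂(0.18) = 0.4453
−0.19·log₂(0.19) = 0.4552
−0.16·log₂(0.16) = 0.4230
−0.12·log₂(0.12) = 0.3671
−0.13·log₂(0.13) = 0.3826
Sum ≈ 2.7725 → 2.773 bits.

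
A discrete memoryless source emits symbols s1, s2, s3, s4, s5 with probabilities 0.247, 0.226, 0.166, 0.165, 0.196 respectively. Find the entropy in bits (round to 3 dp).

H = −Σ pᵢ log₂ pᵢ.
−0.247·log₂(0.247) = 0.4983
−0.226·log₂(0.226) = 0.4849
−0.166·log₂(0.166) = 0.4301
−0.165·log₂(0.165) = 0.4289
−0.196·log₂(0.196) = 0.4608
Sum ≈ 2.3030 → 2.303 bits.

2.303 bits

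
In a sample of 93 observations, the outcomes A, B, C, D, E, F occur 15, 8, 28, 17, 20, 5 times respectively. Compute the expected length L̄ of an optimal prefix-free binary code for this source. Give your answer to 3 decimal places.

2.441 bits/symbol

Probabilities are the counts divided by 93.
Repeatedly combine the two least-probable nodes; the expected code length is the sum of the merged weights.
merge 5/93 + 8/93 → 13/93
merge 13/93 + 5/31 → 28/93
merge 17/93 + 20/93 → 37/93
merge 28/93 + 28/93 → 56/93
merge 37/93 + 56/93 → 1
L = 13/93 + 28/93 + 37/93 + 56/93 + 1 = 227/93 ≈ 2.441 bits/symbol.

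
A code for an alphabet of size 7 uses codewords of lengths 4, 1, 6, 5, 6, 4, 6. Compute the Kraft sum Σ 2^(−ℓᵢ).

0.703125

With common denominator 2^6 = 64: Σ 2^(−ℓᵢ) = 4/64 + 32/64 + 1/64 + 2/64 + 1/64 + 4/64 + 1/64 = 45/64 = 0.703125.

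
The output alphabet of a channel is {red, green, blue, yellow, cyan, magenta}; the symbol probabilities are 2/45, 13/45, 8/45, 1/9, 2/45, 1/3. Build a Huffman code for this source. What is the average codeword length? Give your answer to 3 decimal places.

Repeatedly combine the two least-probable nodes; the expected code length is the sum of the merged weights.
merge 2/45 + 2/45 → 4/45
merge 4/45 + 1/9 → 1/5
merge 8/45 + 1/5 → 17/45
merge 13/45 + 1/3 → 28/45
merge 17/45 + 28/45 → 1
L = 4/45 + 1/5 + 17/45 + 28/45 + 1 = 103/45 ≈ 2.289 bits/symbol.

2.289 bits/symbol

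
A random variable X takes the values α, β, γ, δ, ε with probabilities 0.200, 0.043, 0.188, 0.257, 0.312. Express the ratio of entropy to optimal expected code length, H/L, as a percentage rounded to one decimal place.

96.0%

Entropy H = −Σ p log₂ p ≈ 2.1409 bits.
Huffman merges: 43/1000+47/250→231/1000; 1/5+231/1000→431/1000; 257/1000+39/125→569/1000; 431/1000+569/1000→1. L = 2231/1000 ≈ 2.2310.
Efficiency = H/L = 2.1409/2.2310 = 96.0%.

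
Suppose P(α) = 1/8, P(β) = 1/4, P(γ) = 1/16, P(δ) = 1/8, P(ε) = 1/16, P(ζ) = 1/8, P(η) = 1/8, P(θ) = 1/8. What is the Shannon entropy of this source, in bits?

Each probability is a power of 1/2, so log₂(1/p) is an integer.
H = Σ p·log₂(1/p) = 1/8·3 + 1/4·2 + 1/16·4 + 1/8·3 + 1/16·4 + 1/8·3 + 1/8·3 + 1/8·3 = 2.875 bits.

2.875 bits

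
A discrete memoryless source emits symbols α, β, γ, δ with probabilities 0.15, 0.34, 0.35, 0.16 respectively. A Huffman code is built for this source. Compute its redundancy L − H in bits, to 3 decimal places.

0.067 bits

Entropy H = −Σ p log₂ p ≈ 1.8928 bits.
Huffman merges: 3/20+4/25→31/100; 31/100+17/50→13/20; 7/20+13/20→1. L = 49/25 ≈ 1.9600.
L − H = 1.9600 − 1.8928 = 0.067 bits.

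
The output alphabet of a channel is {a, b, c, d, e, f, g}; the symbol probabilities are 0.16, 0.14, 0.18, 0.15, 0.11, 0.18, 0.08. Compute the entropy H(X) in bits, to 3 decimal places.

H = −Σ pᵢ log₂ pᵢ.
−0.16·log₂(0.16) = 0.4230
−0.14·log₂(0.14) = 0.3971
−0.18·log₂(0.18) = 0.4453
−0.15·log₂(0.15) = 0.4105
−0.11·log₂(0.11) = 0.3503
−0.18·log₂(0.18) = 0.4453
−0.08·log₂(0.08) = 0.2915
Sum ≈ 2.7631 → 2.763 bits.

2.763 bits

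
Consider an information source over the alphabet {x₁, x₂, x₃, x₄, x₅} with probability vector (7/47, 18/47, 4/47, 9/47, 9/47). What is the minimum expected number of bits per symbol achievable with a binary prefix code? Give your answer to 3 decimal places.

2.234 bits/symbol

Repeatedly combine the two least-probable nodes; the expected code length is the sum of the merged weights.
merge 4/47 + 7/47 → 11/47
merge 9/47 + 9/47 → 18/47
merge 11/47 + 18/47 → 29/47
merge 18/47 + 29/47 → 1
L = 11/47 + 18/47 + 29/47 + 1 = 105/47 ≈ 2.234 bits/symbol.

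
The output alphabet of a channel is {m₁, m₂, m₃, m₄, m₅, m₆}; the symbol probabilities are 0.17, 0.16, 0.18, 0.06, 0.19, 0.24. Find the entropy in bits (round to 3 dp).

2.496 bits

H = −Σ pᵢ log₂ pᵢ.
−0.17·log₂(0.17) = 0.4346
−0.16·log₂(0.16) = 0.4230
−0.18·log₂(0.18) = 0.4453
−0.06·log₂(0.06) = 0.2435
−0.19·log₂(0.19) = 0.4552
−0.24·log₂(0.24) = 0.4941
Sum ≈ 2.4958 → 2.496 bits.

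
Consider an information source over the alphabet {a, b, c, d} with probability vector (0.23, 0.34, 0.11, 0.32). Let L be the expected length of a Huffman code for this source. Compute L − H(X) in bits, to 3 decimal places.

0.107 bits

Entropy H = −Σ p log₂ p ≈ 1.8932 bits.
Huffman merges: 11/100+23/100→17/50; 8/25+17/50→33/50; 17/50+33/50→1. L = 2 ≈ 2.0000.
L − H = 2.0000 − 1.8932 = 0.107 bits.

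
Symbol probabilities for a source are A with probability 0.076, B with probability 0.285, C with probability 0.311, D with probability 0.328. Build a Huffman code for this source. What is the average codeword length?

2 bits/symbol

Repeatedly combine the two least-probable nodes; the expected code length is the sum of the merged weights.
merge 19/250 + 57/200 → 361/1000
merge 311/1000 + 41/125 → 639/1000
merge 361/1000 + 639/1000 → 1
L = 361/1000 + 639/1000 + 1 = 2 bits/symbol.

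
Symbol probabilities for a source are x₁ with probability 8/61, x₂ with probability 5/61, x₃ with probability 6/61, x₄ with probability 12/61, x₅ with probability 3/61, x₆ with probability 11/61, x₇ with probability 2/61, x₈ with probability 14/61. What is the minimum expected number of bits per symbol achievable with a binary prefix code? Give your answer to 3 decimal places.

Repeatedly combine the two least-probable nodes; the expected code length is the sum of the merged weights.
merge 2/61 + 3/61 → 5/61
merge 5/61 + 5/61 → 10/61
merge 6/61 + 8/61 → 14/61
merge 10/61 + 11/61 → 21/61
merge 12/61 + 14/61 → 26/61
merge 14/61 + 21/61 → 35/61
merge 26/61 + 35/61 → 1
L = 5/61 + 10/61 + 14/61 + 21/61 + 26/61 + 35/61 + 1 = 172/61 ≈ 2.820 bits/symbol.

2.820 bits/symbol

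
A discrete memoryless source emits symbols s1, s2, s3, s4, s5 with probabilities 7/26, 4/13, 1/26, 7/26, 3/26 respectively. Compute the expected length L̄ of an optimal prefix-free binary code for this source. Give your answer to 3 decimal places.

2.154 bits/symbol

Repeatedly combine the two least-probable nodes; the expected code length is the sum of the merged weights.
merge 1/26 + 3/26 → 2/13
merge 2/13 + 7/26 → 11/26
merge 7/26 + 4/13 → 15/26
merge 11/26 + 15/26 → 1
L = 2/13 + 11/26 + 15/26 + 1 = 28/13 ≈ 2.154 bits/symbol.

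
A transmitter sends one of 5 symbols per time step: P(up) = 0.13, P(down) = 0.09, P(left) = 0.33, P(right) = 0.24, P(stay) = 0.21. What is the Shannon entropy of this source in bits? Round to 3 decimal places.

2.190 bits

H = −Σ pᵢ log₂ pᵢ.
−0.13·log₂(0.13) = 0.3826
−0.09·log₂(0.09) = 0.3127
−0.33·log₂(0.33) = 0.5278
−0.24·log₂(0.24) = 0.4941
−0.21·log₂(0.21) = 0.4728
Sum ≈ 2.1901 → 2.190 bits.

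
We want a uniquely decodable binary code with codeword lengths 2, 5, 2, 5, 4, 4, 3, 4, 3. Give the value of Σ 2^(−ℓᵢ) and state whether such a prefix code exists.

1; yes

With common denominator 2^5 = 32: Σ 2^(−ℓᵢ) = 8/32 + 1/32 + 8/32 + 1/32 + 2/32 + 2/32 + 4/32 + 2/32 + 4/32 = 32/32 = 1.
Kraft's inequality requires Σ ≤ 1; here Σ = 1 ≤ 1, so such a prefix code exists.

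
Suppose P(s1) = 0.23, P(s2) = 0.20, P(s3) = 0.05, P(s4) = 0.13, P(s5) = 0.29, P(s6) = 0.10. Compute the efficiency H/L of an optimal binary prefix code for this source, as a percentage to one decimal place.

98.8%

Entropy H = −Σ p log₂ p ≈ 2.4009 bits.
Huffman merges: 1/20+1/10→3/20; 13/100+3/20→7/25; 1/5+23/100→43/100; 7/25+29/100→57/100; 43/100+57/100→1. L = 243/100 ≈ 2.4300.
Efficiency = H/L = 2.4009/2.4300 = 98.8%.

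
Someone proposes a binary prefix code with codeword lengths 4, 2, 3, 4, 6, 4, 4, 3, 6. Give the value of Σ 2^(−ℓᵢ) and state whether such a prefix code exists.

With common denominator 2^6 = 64: Σ 2^(−ℓᵢ) = 4/64 + 16/64 + 8/64 + 4/64 + 1/64 + 4/64 + 4/64 + 8/64 + 1/64 = 50/64 = 0.78125.
Kraft's inequality requires Σ ≤ 1; here Σ = 0.78125 ≤ 1, so such a prefix code exists.

0.78125; yes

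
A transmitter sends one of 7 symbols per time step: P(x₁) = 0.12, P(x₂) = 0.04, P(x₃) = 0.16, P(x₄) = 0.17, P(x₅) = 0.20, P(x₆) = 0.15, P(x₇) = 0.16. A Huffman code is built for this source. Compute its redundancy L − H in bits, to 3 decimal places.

Entropy H = −Σ p log₂ p ≈ 2.7084 bits.
Huffman merges: 1/25+3/25→4/25; 3/20+4/25→31/100; 4/25+4/25→8/25; 17/100+1/5→37/100; 31/100+8/25→63/100; 37/100+63/100→1. L = 279/100 ≈ 2.7900.
L − H = 2.7900 − 2.7084 = 0.082 bits.

0.082 bits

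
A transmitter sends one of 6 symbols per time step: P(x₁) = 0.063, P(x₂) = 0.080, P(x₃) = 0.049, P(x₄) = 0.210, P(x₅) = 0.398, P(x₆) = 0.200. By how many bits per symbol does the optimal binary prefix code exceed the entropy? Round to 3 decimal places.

0.076 bits

Entropy H = −Σ p log₂ p ≈ 2.2222 bits.
Huffman merges: 49/1000+63/1000→14/125; 2/25+14/125→24/125; 24/125+1/5→49/125; 21/100+49/125→301/500; 199/500+301/500→1. L = 1149/500 ≈ 2.2980.
L − H = 2.2980 − 2.2222 = 0.076 bits.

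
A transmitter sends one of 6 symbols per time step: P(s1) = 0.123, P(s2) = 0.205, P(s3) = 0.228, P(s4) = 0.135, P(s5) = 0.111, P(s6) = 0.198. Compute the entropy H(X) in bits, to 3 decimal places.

H = −Σ pᵢ log₂ pᵢ.
−0.123·log₂(0.123) = 0.3719
−0.205·log₂(0.205) = 0.4687
−0.228·log₂(0.228) = 0.4863
−0.135·log₂(0.135) = 0.3900
−0.111·log₂(0.111) = 0.3520
−0.198·log₂(0.198) = 0.4626
Sum ≈ 2.5315 → 2.531 bits.

2.531 bits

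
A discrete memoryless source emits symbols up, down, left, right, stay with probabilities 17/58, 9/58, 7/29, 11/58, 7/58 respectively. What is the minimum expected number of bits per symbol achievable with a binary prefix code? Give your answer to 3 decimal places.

Repeatedly combine the two least-probable nodes; the expected code length is the sum of the merged weights.
merge 7/58 + 9/58 → 8/29
merge 11/58 + 7/29 → 25/58
merge 8/29 + 17/58 → 33/58
merge 25/58 + 33/58 → 1
L = 8/29 + 25/58 + 33/58 + 1 = 66/29 ≈ 2.276 bits/symbol.

2.276 bits/symbol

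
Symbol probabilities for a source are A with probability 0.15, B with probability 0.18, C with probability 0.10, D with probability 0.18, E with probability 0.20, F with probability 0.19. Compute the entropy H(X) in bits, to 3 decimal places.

2.553 bits

H = −Σ pᵢ log₂ pᵢ.
−0.15·log₂(0.15) = 0.4105
−0.18·log₂(0.18) = 0.4453
−0.10·log₂(0.10) = 0.3322
−0.18·log₂(0.18) = 0.4453
−0.20·log₂(0.20) = 0.4644
−0.19·log₂(0.19) = 0.4552
Sum ≈ 2.5530 → 2.553 bits.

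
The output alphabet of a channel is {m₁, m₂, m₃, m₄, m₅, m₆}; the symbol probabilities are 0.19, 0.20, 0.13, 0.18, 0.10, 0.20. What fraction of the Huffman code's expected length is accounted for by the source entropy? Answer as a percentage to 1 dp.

97.9%

Entropy H = −Σ p log₂ p ≈ 2.5441 bits.
Huffman merges: 1/10+13/100→23/100; 9/50+19/100→37/100; 1/5+1/5→2/5; 23/100+37/100→3/5; 2/5+3/5→1. L = 13/5 ≈ 2.6000.
Efficiency = H/L = 2.5441/2.6000 = 97.9%.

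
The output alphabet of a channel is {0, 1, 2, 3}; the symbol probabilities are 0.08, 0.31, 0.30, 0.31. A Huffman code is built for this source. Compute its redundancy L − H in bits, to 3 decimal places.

0.140 bits

Entropy H = −Σ p log₂ p ≈ 1.8602 bits.
Huffman merges: 2/25+3/10→19/50; 31/100+31/100→31/50; 19/50+31/50→1. L = 2 ≈ 2.0000.
L − H = 2.0000 − 1.8602 = 0.140 bits.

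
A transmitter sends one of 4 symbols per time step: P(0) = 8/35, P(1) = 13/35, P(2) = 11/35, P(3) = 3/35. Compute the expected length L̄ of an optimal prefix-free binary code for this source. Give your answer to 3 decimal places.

1.943 bits/symbol

Repeatedly combine the two least-probable nodes; the expected code length is the sum of the merged weights.
merge 3/35 + 8/35 → 11/35
merge 11/35 + 11/35 → 22/35
merge 13/35 + 22/35 → 1
L = 11/35 + 22/35 + 1 = 68/35 ≈ 1.943 bits/symbol.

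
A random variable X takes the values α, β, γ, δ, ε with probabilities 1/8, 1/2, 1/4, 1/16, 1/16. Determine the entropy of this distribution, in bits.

1.875 bits

Each probability is a power of 1/2, so log₂(1/p) is an integer.
H = Σ p·log₂(1/p) = 1/8·3 + 1/2·1 + 1/4·2 + 1/16·4 + 1/16·4 = 1.875 bits.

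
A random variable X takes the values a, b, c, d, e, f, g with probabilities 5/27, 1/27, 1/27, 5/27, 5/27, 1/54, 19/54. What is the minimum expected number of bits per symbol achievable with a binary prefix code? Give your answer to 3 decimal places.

Repeatedly combine the two least-probable nodes; the expected code length is the sum of the merged weights.
merge 1/54 + 1/27 → 1/18
merge 1/27 + 1/18 → 5/54
merge 5/54 + 5/27 → 5/18
merge 5/27 + 5/27 → 10/27
merge 5/18 + 19/54 → 17/27
merge 10/27 + 17/27 → 1
L = 1/18 + 5/54 + 5/18 + 10/27 + 17/27 + 1 = 131/54 ≈ 2.426 bits/symbol.

2.426 bits/symbol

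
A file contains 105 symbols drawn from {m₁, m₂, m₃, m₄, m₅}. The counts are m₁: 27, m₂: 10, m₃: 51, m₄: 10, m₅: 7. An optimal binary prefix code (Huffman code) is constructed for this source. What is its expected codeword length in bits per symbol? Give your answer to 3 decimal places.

1.933 bits/symbol

Probabilities are the counts divided by 105.
Repeatedly combine the two least-probable nodes; the expected code length is the sum of the merged weights.
merge 1/15 + 2/21 → 17/105
merge 2/21 + 17/105 → 9/35
merge 9/35 + 9/35 → 18/35
merge 17/35 + 18/35 → 1
L = 17/105 + 9/35 + 18/35 + 1 = 29/15 ≈ 1.933 bits/symbol.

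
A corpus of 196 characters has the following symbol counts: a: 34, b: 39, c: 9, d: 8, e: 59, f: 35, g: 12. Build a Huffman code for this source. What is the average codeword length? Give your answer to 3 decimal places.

Probabilities are the counts divided by 196.
Repeatedly combine the two least-probable nodes; the expected code length is the sum of the merged weights.
merge 2/49 + 9/196 → 17/196
merge 3/49 + 17/196 → 29/196
merge 29/196 + 17/98 → 9/28
merge 5/28 + 39/196 → 37/98
merge 59/196 + 9/28 → 61/98
merge 37/98 + 61/98 → 1
L = 17/196 + 29/196 + 9/28 + 37/98 + 61/98 + 1 = 501/196 ≈ 2.556 bits/symbol.

2.556 bits/symbol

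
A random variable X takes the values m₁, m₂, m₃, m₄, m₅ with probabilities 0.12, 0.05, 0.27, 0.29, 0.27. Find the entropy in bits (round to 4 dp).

H = −Σ pᵢ log₂ pᵢ.
−0.12·log₂(0.12) = 0.3671
−0.05·log₂(0.05) = 0.2161
−0.27·log₂(0.27) = 0.5100
−0.29·log₂(0.29) = 0.5179
−0.27·log₂(0.27) = 0.5100
Sum ≈ 2.1211 → 2.1211 bits.

2.1211 bits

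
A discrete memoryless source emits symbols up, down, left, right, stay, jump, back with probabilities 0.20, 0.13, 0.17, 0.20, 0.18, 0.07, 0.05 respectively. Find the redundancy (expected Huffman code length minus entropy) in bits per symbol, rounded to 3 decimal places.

Entropy H = −Σ p log₂ p ≈ 2.6760 bits.
Huffman merges: 1/20+7/100→3/25; 3/25+13/100→1/4; 17/100+9/50→7/20; 1/5+1/5→2/5; 1/4+7/20→3/5; 2/5+3/5→1. L = 68/25 ≈ 2.7200.
L − H = 2.7200 − 2.6760 = 0.044 bits.

0.044 bits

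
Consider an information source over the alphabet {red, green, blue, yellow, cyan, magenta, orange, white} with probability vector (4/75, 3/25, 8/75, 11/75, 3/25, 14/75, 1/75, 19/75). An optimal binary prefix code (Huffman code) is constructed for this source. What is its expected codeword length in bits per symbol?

Repeatedly combine the two least-probable nodes; the expected code length is the sum of the merged weights.
merge 1/75 + 4/75 → 1/15
merge 1/15 + 8/75 → 13/75
merge 3/25 + 3/25 → 6/25
merge 11/75 + 13/75 → 8/25
merge 14/75 + 6/25 → 32/75
merge 19/75 + 8/25 → 43/75
merge 32/75 + 43/75 → 1
L = 1/15 + 13/75 + 6/25 + 8/25 + 32/75 + 43/75 + 1 = 14/5 = 2.8 bits/symbol.

2.8 bits/symbol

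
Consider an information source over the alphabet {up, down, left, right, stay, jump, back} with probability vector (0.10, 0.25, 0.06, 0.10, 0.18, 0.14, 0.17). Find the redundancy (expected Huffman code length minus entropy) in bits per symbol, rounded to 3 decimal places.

0.045 bits

Entropy H = −Σ p log₂ p ≈ 2.6849 bits.
Huffman merges: 3/50+1/10→4/25; 1/10+7/50→6/25; 4/25+17/100→33/100; 9/50+6/25→21/50; 1/4+33/100→29/50; 21/50+29/50→1. L = 273/100 ≈ 2.7300.
L − H = 2.7300 − 2.6849 = 0.045 bits.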